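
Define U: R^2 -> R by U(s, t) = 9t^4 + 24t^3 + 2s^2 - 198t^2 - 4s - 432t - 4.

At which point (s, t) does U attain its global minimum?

U(s,t) separates as P(s) + Q(t) − 4, so its minimum is min P + min Q − 4.
P'(s) = 4s - 4 vanishes at s ∈ {1}; Q'(t) = 36(t - 3)(t + 1)(t + 4) vanishes at t ∈ {-4, -1, 3}.
Local minima of P (where P''>0): P(1)=-2. Local minima of Q: Q(-4)=-672, Q(3)=-1701.
So the global minimum of U is P(1) + Q(3) − 4 = -2 − 1701 − 4 = -1707, attained at (1, 3).

(1, 3)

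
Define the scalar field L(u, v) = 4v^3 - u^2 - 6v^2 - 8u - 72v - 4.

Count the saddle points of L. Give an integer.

1

L separates as a function of u plus a function of v, so ∇L=0 decouples.
∂L/∂u = -2(u + 4) = 0 at u ∈ {-4}; ∂L/∂v = 12(v - 3)(v + 2) = 0 at v ∈ {-2, 3}.
The Hessian is diagonal: diag(L_uu, L_vv). Second derivatives: L_uu(-4)=-2; L_vv(-2)=-60, L_vv(3)=60.
Saddle points occur where the two diagonal entries have opposite signs: (-4, 3). Count: 1.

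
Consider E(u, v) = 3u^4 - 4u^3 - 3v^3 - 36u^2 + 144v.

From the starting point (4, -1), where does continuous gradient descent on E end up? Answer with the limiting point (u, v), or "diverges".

E is separable, so gradient descent decouples: u follows -∂E/∂u, v follows -∂E/∂v.
∂E/∂u = 12u(u - 3)(u + 2); at u=4 this is 288, so u decreases.
∂E/∂v = -9(v - 4)(v + 4); at v=-1 this is 135, so v decreases.
u converges to its nearest critical value 3 (a local min of the u-part); v converges to -4. The iterate converges to (3, -4).

(3, -4)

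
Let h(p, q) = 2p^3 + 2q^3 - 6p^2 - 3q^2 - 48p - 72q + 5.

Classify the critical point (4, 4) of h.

local minimum

The mixed partial ∂²h/∂p∂q is 0, so the Hessian at any point is diag(h_pp, h_qq) = diag(12(p - 1), 6(2q - 1)).
At (4, 4): H = diag(36, 42).
Both eigenvalues are positive, so H is positive definite: a local minimum.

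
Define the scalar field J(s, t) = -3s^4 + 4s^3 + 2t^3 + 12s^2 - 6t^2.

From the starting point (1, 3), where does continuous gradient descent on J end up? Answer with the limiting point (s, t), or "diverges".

J is separable, so gradient descent decouples: s follows -∂J/∂s, t follows -∂J/∂t.
∂J/∂s = -12s(s - 2)(s + 1); at s=1 this is 24, so s decreases.
∂J/∂t = 6t(t - 2); at t=3 this is 18, so t decreases.
s converges to its nearest critical value 0 (a local min of the s-part); t converges to 2. The iterate converges to (0, 2).

(0, 2)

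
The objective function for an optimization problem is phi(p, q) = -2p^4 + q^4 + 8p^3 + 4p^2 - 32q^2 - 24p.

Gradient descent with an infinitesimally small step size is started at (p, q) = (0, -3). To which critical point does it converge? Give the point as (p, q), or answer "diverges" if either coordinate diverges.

(1, -4)

phi is separable, so gradient descent decouples: p follows -∂phi/∂p, q follows -∂phi/∂q.
∂phi/∂p = -8(p - 3)(p - 1)(p + 1); at p=0 this is -24, so p increases.
∂phi/∂q = 4q(q - 4)(q + 4); at q=-3 this is 84, so q decreases.
p converges to its nearest critical value 1 (a local min of the p-part); q converges to -4. The iterate converges to (1, -4).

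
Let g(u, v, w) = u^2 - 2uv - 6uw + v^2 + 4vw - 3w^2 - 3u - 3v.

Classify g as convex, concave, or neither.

g is quadratic, so its Hessian is the constant matrix H = [[2, -2, -6], [-2, 2, 4], [-6, 4, -6]].
Leading principal minors: 2, 0, -8.
Neither pattern holds ⇒ H is indefinite ⇒ neither convex nor concave.

neither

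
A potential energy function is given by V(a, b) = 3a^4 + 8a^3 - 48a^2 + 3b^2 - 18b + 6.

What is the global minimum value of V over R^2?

-533

V(a,b) separates as P(a) + Q(b) + 6, so its minimum is min P + min Q + 6.
P'(a) = 12a(a - 2)(a + 4) vanishes at a ∈ {-4, 0, 2}; Q'(b) = 6b - 18 vanishes at b ∈ {3}.
Local minima of P (where P''>0): P(-4)=-512, P(2)=-80. Local minima of Q: Q(3)=-27.
So the global minimum of V is P(-4) + Q(3) + 6 = -512 − 27 + 6 = -533, attained at (-4, 3).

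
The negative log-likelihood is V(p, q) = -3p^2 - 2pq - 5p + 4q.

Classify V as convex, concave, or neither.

V is quadratic, so its Hessian is the constant matrix H = [[-6, -2], [-2, 0]].
det(H) = -4, tr(H) = -6.
det(H) < 0, so H is indefinite: neither convex nor concave.

neither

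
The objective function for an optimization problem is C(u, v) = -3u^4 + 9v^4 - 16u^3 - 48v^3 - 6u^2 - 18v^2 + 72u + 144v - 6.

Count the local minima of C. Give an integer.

C separates as a function of u plus a function of v, so ∇C=0 decouples.
∂C/∂u = -12(u - 1)(u + 2)(u + 3) = 0 at u ∈ {-3, -2, 1}; ∂C/∂v = 36(v - 4)(v - 1)(v + 1) = 0 at v ∈ {-1, 1, 4}.
The Hessian is diagonal: diag(C_uu, C_vv). Second derivatives: C_uu(-3)=-48, C_uu(-2)=36, C_uu(1)=-144; C_vv(-1)=360, C_vv(1)=-216, C_vv(4)=540.
Local minima occur where both diagonal entries positive: (-2, -1), (-2, 4). Count: 2.

2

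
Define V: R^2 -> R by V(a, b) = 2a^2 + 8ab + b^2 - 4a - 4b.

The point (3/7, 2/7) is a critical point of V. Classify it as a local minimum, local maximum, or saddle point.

The Hessian of V is constant: H = [[4, 8], [8, 2]].
det(H) = 4·2 − 8² = -56.
Since det(H) < 0, H is indefinite and the critical point is a saddle point.

saddle point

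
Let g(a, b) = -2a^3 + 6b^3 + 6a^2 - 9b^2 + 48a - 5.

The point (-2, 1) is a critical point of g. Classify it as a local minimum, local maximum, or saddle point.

local minimum

The mixed partial ∂²g/∂a∂b is 0, so the Hessian at any point is diag(g_aa, g_bb) = diag(12(-a + 1), 18(2b - 1)).
At (-2, 1): H = diag(36, 18).
Both eigenvalues are positive, so H is positive definite: a local minimum.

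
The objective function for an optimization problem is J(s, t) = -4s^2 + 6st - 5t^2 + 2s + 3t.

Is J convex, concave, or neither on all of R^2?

concave

J is quadratic, so its Hessian is the constant matrix H = [[-8, 6], [6, -10]].
det(H) = 44, tr(H) = -18.
det(H) > 0 and tr(H) < 0, so H is negative definite everywhere: concave.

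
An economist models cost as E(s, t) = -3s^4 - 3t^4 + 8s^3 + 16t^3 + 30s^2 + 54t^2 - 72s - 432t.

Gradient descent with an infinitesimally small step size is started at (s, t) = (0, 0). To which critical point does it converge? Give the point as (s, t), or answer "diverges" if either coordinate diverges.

(1, 3)

E is separable, so gradient descent decouples: s follows -∂E/∂s, t follows -∂E/∂t.
∂E/∂s = -12(s - 3)(s - 1)(s + 2); at s=0 this is -72, so s increases.
∂E/∂t = -12(t - 4)(t - 3)(t + 3); at t=0 this is -432, so t increases.
s converges to its nearest critical value 1 (a local min of the s-part); t converges to 3. The iterate converges to (1, 3).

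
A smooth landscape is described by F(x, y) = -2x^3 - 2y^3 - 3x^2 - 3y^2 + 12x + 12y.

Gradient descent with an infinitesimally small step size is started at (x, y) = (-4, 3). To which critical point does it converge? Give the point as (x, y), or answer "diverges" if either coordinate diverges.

F is separable, so gradient descent decouples: x follows -∂F/∂x, y follows -∂F/∂y.
∂F/∂x = -6(x - 1)(x + 2); at x=-4 this is -60, so x increases.
∂F/∂y = -6(y - 1)(y + 2); at y=3 this is -60, so y increases.
The y-coordinate has no critical point in that direction and runs off to infinity.

diverges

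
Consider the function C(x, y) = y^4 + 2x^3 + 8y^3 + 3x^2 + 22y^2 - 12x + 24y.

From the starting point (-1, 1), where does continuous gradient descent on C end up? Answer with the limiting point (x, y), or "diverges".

C is separable, so gradient descent decouples: x follows -∂C/∂x, y follows -∂C/∂y.
∂C/∂x = 6(x - 1)(x + 2); at x=-1 this is -12, so x increases.
∂C/∂y = 4(y + 1)(y + 2)(y + 3); at y=1 this is 96, so y decreases.
x converges to its nearest critical value 1 (a local min of the x-part); y converges to -1. The iterate converges to (1, -1).

(1, -1)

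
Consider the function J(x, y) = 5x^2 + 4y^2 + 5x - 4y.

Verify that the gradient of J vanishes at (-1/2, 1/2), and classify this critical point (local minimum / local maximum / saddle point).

∇J = (10x + 5, 8y - 4); substituting (-1/2, 1/2) gives ∇J = (0, 0), so (-1/2, 1/2) is indeed a critical point.
The Hessian of J is constant: H = [[10, 0], [0, 8]].
det(H) = 10·8 − 0² = 80.
det(H) > 0 and tr(H) = 18 > 0, so H is positive definite and the point is a local minimum.

local minimum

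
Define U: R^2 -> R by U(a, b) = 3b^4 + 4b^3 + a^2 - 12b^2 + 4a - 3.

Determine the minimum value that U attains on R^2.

-39

U(a,b) separates as P(a) + Q(b) − 3, so its minimum is min P + min Q − 3.
P'(a) = 2a + 4 vanishes at a ∈ {-2}; Q'(b) = 12b(b - 1)(b + 2) vanishes at b ∈ {-2, 0, 1}.
Local minima of P (where P''>0): P(-2)=-4. Local minima of Q: Q(-2)=-32, Q(1)=-5.
So the global minimum of U is P(-2) + Q(-2) − 3 = -4 − 32 − 3 = -39, attained at (-2, -2).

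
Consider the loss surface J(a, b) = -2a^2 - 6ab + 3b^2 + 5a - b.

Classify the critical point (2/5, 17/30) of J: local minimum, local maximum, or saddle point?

saddle point

The Hessian of J is constant: H = [[-4, -6], [-6, 6]].
det(H) = (-4)·6 − (-6)² = -60.
Since det(H) < 0, H is indefinite and the critical point is a saddle point.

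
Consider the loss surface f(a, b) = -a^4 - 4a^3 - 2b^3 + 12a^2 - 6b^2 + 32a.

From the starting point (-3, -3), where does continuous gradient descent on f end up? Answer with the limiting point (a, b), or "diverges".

f is separable, so gradient descent decouples: a follows -∂f/∂a, b follows -∂f/∂b.
∂f/∂a = -4(a - 2)(a + 1)(a + 4); at a=-3 this is -40, so a increases.
∂f/∂b = -6b(b + 2); at b=-3 this is -18, so b increases.
a converges to its nearest critical value -1 (a local min of the a-part); b converges to -2. The iterate converges to (-1, -2).

(-1, -2)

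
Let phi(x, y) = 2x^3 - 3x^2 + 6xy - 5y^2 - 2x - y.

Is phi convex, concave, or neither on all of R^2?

neither

The term 2x^3 is cubic, so the Hessian is not constant.
∂²phi/∂x² = 12x - 6, which takes both signs as x varies (negative for sufficiently negative x). A diagonal entry of the Hessian changing sign means the Hessian is neither positive- nor negative-semidefinite on all of R^2.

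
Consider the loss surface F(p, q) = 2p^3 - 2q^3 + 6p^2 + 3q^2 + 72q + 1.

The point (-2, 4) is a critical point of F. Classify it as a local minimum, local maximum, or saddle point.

The mixed partial ∂²F/∂p∂q is 0, so the Hessian at any point is diag(F_pp, F_qq) = diag(12(p + 1), 6(-2q + 1)).
At (-2, 4): H = diag(-12, -42).
Both eigenvalues are negative, so H is negative definite: a local maximum.

local maximum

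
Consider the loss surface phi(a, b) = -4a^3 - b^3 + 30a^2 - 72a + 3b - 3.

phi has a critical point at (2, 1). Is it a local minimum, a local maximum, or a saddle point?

The mixed partial ∂²phi/∂a∂b is 0, so the Hessian at any point is diag(phi_aa, phi_bb) = diag(12(-2a + 5), -6b).
At (2, 1): H = diag(12, -6).
The eigenvalues have opposite signs, so H is indefinite: a saddle point.

saddle point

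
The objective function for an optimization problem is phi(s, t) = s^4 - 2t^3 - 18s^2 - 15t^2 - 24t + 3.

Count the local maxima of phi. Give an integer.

phi separates as a function of s plus a function of t, so ∇phi=0 decouples.
∂phi/∂s = 4s(s - 3)(s + 3) = 0 at s ∈ {-3, 0, 3}; ∂phi/∂t = -6(t + 1)(t + 4) = 0 at t ∈ {-4, -1}.
The Hessian is diagonal: diag(phi_ss, phi_tt). Second derivatives: phi_ss(-3)=72, phi_ss(0)=-36, phi_ss(3)=72; phi_tt(-4)=18, phi_tt(-1)=-18.
Local maxima occur where both diagonal entries negative: (0, -1). Count: 1.

1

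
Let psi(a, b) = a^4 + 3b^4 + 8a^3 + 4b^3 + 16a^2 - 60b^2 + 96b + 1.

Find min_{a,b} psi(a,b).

psi(a,b) separates as P(a) + Q(b) + 1, so its minimum is min P + min Q + 1.
P'(a) = 4a(a + 2)(a + 4) vanishes at a ∈ {-4, -2, 0}; Q'(b) = 12(b - 2)(b - 1)(b + 4) vanishes at b ∈ {-4, 1, 2}.
Local minima of P (where P''>0): P(-4)=0, P(0)=0. Local minima of Q: Q(-4)=-832, Q(2)=32.
So the global minimum of psi is P(-4) + Q(-4) + 1 = 0 − 832 + 1 = -831, attained at (-4, -4).

-831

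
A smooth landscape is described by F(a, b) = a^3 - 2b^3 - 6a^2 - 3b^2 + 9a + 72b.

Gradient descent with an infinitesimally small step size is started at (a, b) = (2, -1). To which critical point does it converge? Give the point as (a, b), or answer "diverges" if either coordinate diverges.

F is separable, so gradient descent decouples: a follows -∂F/∂a, b follows -∂F/∂b.
∂F/∂a = 3(a - 3)(a - 1); at a=2 this is -3, so a increases.
∂F/∂b = -6(b - 3)(b + 4); at b=-1 this is 72, so b decreases.
a converges to its nearest critical value 3 (a local min of the a-part); b converges to -4. The iterate converges to (3, -4).

(3, -4)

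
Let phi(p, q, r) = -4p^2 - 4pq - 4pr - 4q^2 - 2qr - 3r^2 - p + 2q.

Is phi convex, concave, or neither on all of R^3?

concave

phi is quadratic, so its Hessian is the constant matrix H = [[-8, -4, -4], [-4, -8, -2], [-4, -2, -6]].
Leading principal minors: -8, 48, -192.
Signs alternate −, +, − ⇒ H ≺ 0 ⇒ concave.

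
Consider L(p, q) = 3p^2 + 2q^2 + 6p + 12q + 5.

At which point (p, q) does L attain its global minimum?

(-1, -3)

L(p,q) separates as A(p) + B(q) + 5, so its minimum is min A + min B + 5.
A'(p) = 6p + 6 vanishes at p ∈ {-1}; B'(q) = 4q + 12 vanishes at q ∈ {-3}.
Local minima of A (where A''>0): A(-1)=-3. Local minima of B: B(-3)=-18.
So the global minimum of L is A(-1) + B(-3) + 5 = -3 − 18 + 5 = -16, attained at (-1, -3).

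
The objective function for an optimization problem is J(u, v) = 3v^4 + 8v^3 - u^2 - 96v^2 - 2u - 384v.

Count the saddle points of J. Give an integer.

J separates as a function of u plus a function of v, so ∇J=0 decouples.
∂J/∂u = -2(u + 1) = 0 at u ∈ {-1}; ∂J/∂v = 12(v - 4)(v + 2)(v + 4) = 0 at v ∈ {-4, -2, 4}.
The Hessian is diagonal: diag(J_uu, J_vv). Second derivatives: J_uu(-1)=-2; J_vv(-4)=192, J_vv(-2)=-144, J_vv(4)=576.
Saddle points occur where the two diagonal entries have opposite signs: (-1, -4), (-1, 4). Count: 2.

2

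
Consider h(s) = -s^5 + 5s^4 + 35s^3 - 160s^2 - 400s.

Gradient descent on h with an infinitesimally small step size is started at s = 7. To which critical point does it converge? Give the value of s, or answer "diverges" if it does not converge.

h'(s) = -5(s - 5)(s - 4)(s + 1)(s + 4), so h'(7) = -2640.
Gradient descent moves in the -h' direction, i.e. s is increasing.
There is no critical point above s=7, and h' keeps the same sign, so the iterate runs off to +∞.

diverges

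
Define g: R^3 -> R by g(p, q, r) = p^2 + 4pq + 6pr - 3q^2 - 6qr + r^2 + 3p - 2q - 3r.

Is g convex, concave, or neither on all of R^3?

g is quadratic, so its Hessian is the constant matrix H = [[2, 4, 6], [4, -6, -6], [6, -6, 2]].
Leading principal minors: 2, -28, -200.
Neither pattern holds ⇒ H is indefinite ⇒ neither convex nor concave.

neither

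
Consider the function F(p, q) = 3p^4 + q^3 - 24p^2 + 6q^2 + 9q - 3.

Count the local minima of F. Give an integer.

2

F separates as a function of p plus a function of q, so ∇F=0 decouples.
∂F/∂p = 12p(p - 2)(p + 2) = 0 at p ∈ {-2, 0, 2}; ∂F/∂q = 3(q + 1)(q + 3) = 0 at q ∈ {-3, -1}.
The Hessian is diagonal: diag(F_pp, F_qq). Second derivatives: F_pp(-2)=96, F_pp(0)=-48, F_pp(2)=96; F_qq(-3)=-6, F_qq(-1)=6.
Local minima occur where both diagonal entries positive: (-2, -1), (2, -1). Count: 2.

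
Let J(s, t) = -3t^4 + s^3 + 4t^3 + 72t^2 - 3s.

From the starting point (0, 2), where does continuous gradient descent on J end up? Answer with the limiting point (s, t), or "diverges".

(1, 0)

J is separable, so gradient descent decouples: s follows -∂J/∂s, t follows -∂J/∂t.
∂J/∂s = 3(s - 1)(s + 1); at s=0 this is -3, so s increases.
∂J/∂t = -12t(t - 4)(t + 3); at t=2 this is 240, so t decreases.
s converges to its nearest critical value 1 (a local min of the s-part); t converges to 0. The iterate converges to (1, 0).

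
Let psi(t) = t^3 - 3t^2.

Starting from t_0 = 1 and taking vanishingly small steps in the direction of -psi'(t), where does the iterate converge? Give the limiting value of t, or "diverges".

2

psi'(t) = 3t(t - 2), so psi'(1) = -3.
Gradient descent moves in the -psi' direction, i.e. t is increasing.
The nearest critical point in that direction is t = 2, where psi'' = 6 > 0 (a local minimum). The iterate converges there.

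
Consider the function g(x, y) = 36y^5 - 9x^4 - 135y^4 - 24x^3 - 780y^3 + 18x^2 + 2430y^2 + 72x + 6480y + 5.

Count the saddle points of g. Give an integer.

6

g separates as a function of x plus a function of y, so ∇g=0 decouples.
∂g/∂x = -36(x - 1)(x + 1)(x + 2) = 0 at x ∈ {-2, -1, 1}; ∂g/∂y = 180(y - 4)(y - 3)(y + 1)(y + 3) = 0 at y ∈ {-3, -1, 3, 4}.
The Hessian is diagonal: diag(g_xx, g_yy). Second derivatives: g_xx(-2)=-108, g_xx(-1)=72, g_xx(1)=-216; g_yy(-3)=-15120, g_yy(-1)=7200, g_yy(3)=-4320, g_yy(4)=6300.
Saddle points occur where the two diagonal entries have opposite signs: (-2, -1), (-2, 4), (-1, -3), (-1, 3), (1, -1), (1, 4). Count: 6.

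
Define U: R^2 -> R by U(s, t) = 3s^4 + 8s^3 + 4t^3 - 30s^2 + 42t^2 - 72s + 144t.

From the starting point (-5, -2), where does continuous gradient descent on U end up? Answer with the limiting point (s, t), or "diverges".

U is separable, so gradient descent decouples: s follows -∂U/∂s, t follows -∂U/∂t.
∂U/∂s = 12(s - 2)(s + 1)(s + 3); at s=-5 this is -672, so s increases.
∂U/∂t = 12(t + 3)(t + 4); at t=-2 this is 24, so t decreases.
s converges to its nearest critical value -3 (a local min of the s-part); t converges to -3. The iterate converges to (-3, -3).

(-3, -3)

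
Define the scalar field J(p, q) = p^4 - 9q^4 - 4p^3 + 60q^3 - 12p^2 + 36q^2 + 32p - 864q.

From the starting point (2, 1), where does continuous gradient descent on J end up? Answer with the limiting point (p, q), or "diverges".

J is separable, so gradient descent decouples: p follows -∂J/∂p, q follows -∂J/∂q.
∂J/∂p = 4(p - 4)(p - 1)(p + 2); at p=2 this is -32, so p increases.
∂J/∂q = -36(q - 4)(q - 3)(q + 2); at q=1 this is -648, so q increases.
p converges to its nearest critical value 4 (a local min of the p-part); q converges to 3. The iterate converges to (4, 3).

(4, 3)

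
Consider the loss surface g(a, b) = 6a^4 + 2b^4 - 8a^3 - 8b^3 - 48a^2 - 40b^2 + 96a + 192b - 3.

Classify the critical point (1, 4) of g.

The mixed partial ∂²g/∂a∂b is 0, so the Hessian at any point is diag(g_aa, g_bb) = diag(24(3a^2 - 2a - 4), 8(3b^2 - 6b - 10)).
At (1, 4): H = diag(-72, 112).
The eigenvalues have opposite signs, so H is indefinite: a saddle point.

saddle point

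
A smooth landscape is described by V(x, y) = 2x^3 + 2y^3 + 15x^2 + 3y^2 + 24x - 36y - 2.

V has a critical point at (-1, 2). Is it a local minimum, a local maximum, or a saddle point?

local minimum

The mixed partial ∂²V/∂x∂y is 0, so the Hessian at any point is diag(V_xx, V_yy) = diag(6(2x + 5), 6(2y + 1)).
At (-1, 2): H = diag(18, 30).
Both eigenvalues are positive, so H is positive definite: a local minimum.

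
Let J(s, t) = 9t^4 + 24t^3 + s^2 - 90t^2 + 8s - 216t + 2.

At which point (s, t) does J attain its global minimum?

J(s,t) separates as P(s) + Q(t) + 2, so its minimum is min P + min Q + 2.
P'(s) = 2s + 8 vanishes at s ∈ {-4}; Q'(t) = 36(t - 2)(t + 1)(t + 3) vanishes at t ∈ {-3, -1, 2}.
Local minima of P (where P''>0): P(-4)=-16. Local minima of Q: Q(-3)=-81, Q(2)=-456.
So the global minimum of J is P(-4) + Q(2) + 2 = -16 − 456 + 2 = -470, attained at (-4, 2).

(-4, 2)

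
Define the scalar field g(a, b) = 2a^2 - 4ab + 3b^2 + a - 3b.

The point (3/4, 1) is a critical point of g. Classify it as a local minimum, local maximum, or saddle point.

local minimum

The Hessian of g is constant: H = [[4, -4], [-4, 6]].
det(H) = 4·6 − (-4)² = 8.
det(H) > 0 and tr(H) = 10 > 0, so H is positive definite and the point is a local minimum.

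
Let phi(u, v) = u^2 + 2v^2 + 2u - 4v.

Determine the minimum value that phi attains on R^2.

phi(u,v) separates as P(u) + Q(v), so its minimum is min P + min Q.
P'(u) = 2u + 2 vanishes at u ∈ {-1}; Q'(v) = 4v - 4 vanishes at v ∈ {1}.
Local minima of P (where P''>0): P(-1)=-1. Local minima of Q: Q(1)=-2.
So the global minimum of phi is P(-1) + Q(1) = -1 − 2 = -3, attained at (-1, 1).

-3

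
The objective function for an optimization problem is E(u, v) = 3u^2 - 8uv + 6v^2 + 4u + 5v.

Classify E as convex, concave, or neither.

convex

E is quadratic, so its Hessian is the constant matrix H = [[6, -8], [-8, 12]].
det(H) = 8, tr(H) = 18.
det(H) > 0 and tr(H) > 0, so H is positive definite everywhere: convex.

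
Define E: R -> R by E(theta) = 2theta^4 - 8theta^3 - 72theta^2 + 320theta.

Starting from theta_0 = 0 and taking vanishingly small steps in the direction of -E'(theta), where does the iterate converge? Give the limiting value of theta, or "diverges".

E'(theta) = 8(theta - 5)(theta - 2)(theta + 4), so E'(0) = 320.
Gradient descent moves in the -E' direction, i.e. theta is decreasing.
The nearest critical point in that direction is theta = -4, where E'' = 432 > 0 (a local minimum). The iterate converges there.

-4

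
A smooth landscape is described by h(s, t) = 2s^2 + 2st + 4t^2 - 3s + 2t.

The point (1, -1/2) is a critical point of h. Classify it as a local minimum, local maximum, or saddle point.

local minimum

The Hessian of h is constant: H = [[4, 2], [2, 8]].
det(H) = 4·8 − 2² = 28.
det(H) > 0 and tr(H) = 12 > 0, so H is positive definite and the point is a local minimum.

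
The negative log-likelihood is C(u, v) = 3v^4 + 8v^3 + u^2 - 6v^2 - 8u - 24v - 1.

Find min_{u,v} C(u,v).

C(u,v) separates as P(u) + Q(v) − 1, so its minimum is min P + min Q − 1.
P'(u) = 2u - 8 vanishes at u ∈ {4}; Q'(v) = 12(v - 1)(v + 1)(v + 2) vanishes at v ∈ {-2, -1, 1}.
Local minima of P (where P''>0): P(4)=-16. Local minima of Q: Q(-2)=8, Q(1)=-19.
So the global minimum of C is P(4) + Q(1) − 1 = -16 − 19 − 1 = -36, attained at (4, 1).

-36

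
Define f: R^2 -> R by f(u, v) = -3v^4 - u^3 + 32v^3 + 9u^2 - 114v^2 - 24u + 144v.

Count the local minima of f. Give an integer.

f separates as a function of u plus a function of v, so ∇f=0 decouples.
∂f/∂u = -3(u - 4)(u - 2) = 0 at u ∈ {2, 4}; ∂f/∂v = -12(v - 4)(v - 3)(v - 1) = 0 at v ∈ {1, 3, 4}.
The Hessian is diagonal: diag(f_uu, f_vv). Second derivatives: f_uu(2)=6, f_uu(4)=-6; f_vv(1)=-72, f_vv(3)=24, f_vv(4)=-36.
Local minima occur where both diagonal entries positive: (2, 3). Count: 1.

1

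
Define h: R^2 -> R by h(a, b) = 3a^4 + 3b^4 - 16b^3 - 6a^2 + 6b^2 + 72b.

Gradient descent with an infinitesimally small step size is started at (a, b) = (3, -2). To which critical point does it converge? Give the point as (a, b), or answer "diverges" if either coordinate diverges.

h is separable, so gradient descent decouples: a follows -∂h/∂a, b follows -∂h/∂b.
∂h/∂a = 12a(a - 1)(a + 1); at a=3 this is 288, so a decreases.
∂h/∂b = 12(b - 3)(b - 2)(b + 1); at b=-2 this is -240, so b increases.
a converges to its nearest critical value 1 (a local min of the a-part); b converges to -1. The iterate converges to (1, -1).

(1, -1)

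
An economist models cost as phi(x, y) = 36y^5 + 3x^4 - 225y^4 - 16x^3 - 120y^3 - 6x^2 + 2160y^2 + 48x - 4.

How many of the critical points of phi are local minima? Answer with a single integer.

4

phi separates as a function of x plus a function of y, so ∇phi=0 decouples.
∂phi/∂x = 12(x - 4)(x - 1)(x + 1) = 0 at x ∈ {-1, 1, 4}; ∂phi/∂y = 180y(y - 4)(y - 3)(y + 2) = 0 at y ∈ {-2, 0, 3, 4}.
The Hessian is diagonal: diag(phi_xx, phi_yy). Second derivatives: phi_xx(-1)=120, phi_xx(1)=-72, phi_xx(4)=180; phi_yy(-2)=-10800, phi_yy(0)=4320, phi_yy(3)=-2700, phi_yy(4)=4320.
Local minima occur where both diagonal entries positive: (-1, 0), (-1, 4), (4, 0), (4, 4). Count: 4.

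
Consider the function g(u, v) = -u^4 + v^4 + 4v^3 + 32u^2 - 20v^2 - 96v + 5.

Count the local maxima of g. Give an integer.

2

g separates as a function of u plus a function of v, so ∇g=0 decouples.
∂g/∂u = -4u(u - 4)(u + 4) = 0 at u ∈ {-4, 0, 4}; ∂g/∂v = 4(v - 3)(v + 2)(v + 4) = 0 at v ∈ {-4, -2, 3}.
The Hessian is diagonal: diag(g_uu, g_vv). Second derivatives: g_uu(-4)=-128, g_uu(0)=64, g_uu(4)=-128; g_vv(-4)=56, g_vv(-2)=-40, g_vv(3)=140.
Local maxima occur where both diagonal entries negative: (-4, -2), (4, -2). Count: 2.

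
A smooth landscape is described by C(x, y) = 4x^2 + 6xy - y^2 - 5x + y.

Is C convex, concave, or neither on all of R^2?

neither

C is quadratic, so its Hessian is the constant matrix H = [[8, 6], [6, -2]].
det(H) = -52, tr(H) = 6.
det(H) < 0, so H is indefinite: neither convex nor concave.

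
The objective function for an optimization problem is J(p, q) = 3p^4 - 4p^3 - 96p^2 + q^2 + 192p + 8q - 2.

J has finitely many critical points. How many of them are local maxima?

0

J separates as a function of p plus a function of q, so ∇J=0 decouples.
∂J/∂p = 12(p - 4)(p - 1)(p + 4) = 0 at p ∈ {-4, 1, 4}; ∂J/∂q = 2(q + 4) = 0 at q ∈ {-4}.
The Hessian is diagonal: diag(J_pp, J_qq). Second derivatives: J_pp(-4)=480, J_pp(1)=-180, J_pp(4)=288; J_qq(-4)=2.
Local maxima occur where both diagonal entries negative: none. Count: 0.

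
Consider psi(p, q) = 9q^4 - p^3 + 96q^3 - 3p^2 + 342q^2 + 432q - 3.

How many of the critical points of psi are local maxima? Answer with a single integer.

psi separates as a function of p plus a function of q, so ∇psi=0 decouples.
∂psi/∂p = -3p(p + 2) = 0 at p ∈ {-2, 0}; ∂psi/∂q = 36(q + 1)(q + 3)(q + 4) = 0 at q ∈ {-4, -3, -1}.
The Hessian is diagonal: diag(psi_pp, psi_qq). Second derivatives: psi_pp(-2)=6, psi_pp(0)=-6; psi_qq(-4)=108, psi_qq(-3)=-72, psi_qq(-1)=216.
Local maxima occur where both diagonal entries negative: (0, -3). Count: 1.

1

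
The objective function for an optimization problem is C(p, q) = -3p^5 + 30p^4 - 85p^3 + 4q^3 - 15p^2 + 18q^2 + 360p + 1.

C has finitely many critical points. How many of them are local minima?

C separates as a function of p plus a function of q, so ∇C=0 decouples.
∂C/∂p = -15(p - 4)(p - 3)(p - 2)(p + 1) = 0 at p ∈ {-1, 2, 3, 4}; ∂C/∂q = 12q(q + 3) = 0 at q ∈ {-3, 0}.
The Hessian is diagonal: diag(C_pp, C_qq). Second derivatives: C_pp(-1)=900, C_pp(2)=-90, C_pp(3)=60, C_pp(4)=-150; C_qq(-3)=-36, C_qq(0)=36.
Local minima occur where both diagonal entries positive: (-1, 0), (3, 0). Count: 2.

2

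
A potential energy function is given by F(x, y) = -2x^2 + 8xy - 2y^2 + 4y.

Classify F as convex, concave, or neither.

F is quadratic, so its Hessian is the constant matrix H = [[-4, 8], [8, -4]].
det(H) = -48, tr(H) = -8.
det(H) < 0, so H is indefinite: neither convex nor concave.

neither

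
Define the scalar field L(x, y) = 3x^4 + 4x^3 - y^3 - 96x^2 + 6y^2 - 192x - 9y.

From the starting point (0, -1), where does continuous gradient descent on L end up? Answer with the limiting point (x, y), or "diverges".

L is separable, so gradient descent decouples: x follows -∂L/∂x, y follows -∂L/∂y.
∂L/∂x = 12(x - 4)(x + 1)(x + 4); at x=0 this is -192, so x increases.
∂L/∂y = -3(y - 3)(y - 1); at y=-1 this is -24, so y increases.
x converges to its nearest critical value 4 (a local min of the x-part); y converges to 1. The iterate converges to (4, 1).

(4, 1)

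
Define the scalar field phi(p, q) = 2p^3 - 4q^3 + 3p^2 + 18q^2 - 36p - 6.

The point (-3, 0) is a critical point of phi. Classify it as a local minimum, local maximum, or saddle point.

saddle point

The mixed partial ∂²phi/∂p∂q is 0, so the Hessian at any point is diag(phi_pp, phi_qq) = diag(6(2p + 1), 12(-2q + 3)).
At (-3, 0): H = diag(-30, 36).
The eigenvalues have opposite signs, so H is indefinite: a saddle point.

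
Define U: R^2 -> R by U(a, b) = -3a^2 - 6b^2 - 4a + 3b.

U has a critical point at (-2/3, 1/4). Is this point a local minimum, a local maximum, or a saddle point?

local maximum

The Hessian of U is constant: H = [[-6, 0], [0, -12]].
det(H) = (-6)·(-12) − 0² = 72.
det(H) > 0 and tr(H) = -18 < 0, so H is negative definite and the point is a local maximum.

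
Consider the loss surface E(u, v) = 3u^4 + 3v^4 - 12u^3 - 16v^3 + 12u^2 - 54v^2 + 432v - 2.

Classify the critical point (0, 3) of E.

The mixed partial ∂²E/∂u∂v is 0, so the Hessian at any point is diag(E_uu, E_vv) = diag(12(3u^2 - 6u + 2), 12(3v^2 - 8v - 9)).
At (0, 3): H = diag(24, -72).
The eigenvalues have opposite signs, so H is indefinite: a saddle point.

saddle point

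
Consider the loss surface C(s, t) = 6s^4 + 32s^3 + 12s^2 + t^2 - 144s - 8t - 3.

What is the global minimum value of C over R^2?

C(s,t) separates as P(s) + Q(t) − 3, so its minimum is min P + min Q − 3.
P'(s) = 24(s - 1)(s + 2)(s + 3) vanishes at s ∈ {-3, -2, 1}; Q'(t) = 2(t - 4) vanishes at t ∈ {4}.
Local minima of P (where P''>0): P(-3)=162, P(1)=-94. Local minima of Q: Q(4)=-16.
So the global minimum of C is P(1) + Q(4) − 3 = -94 − 16 − 3 = -113, attained at (1, 4).

-113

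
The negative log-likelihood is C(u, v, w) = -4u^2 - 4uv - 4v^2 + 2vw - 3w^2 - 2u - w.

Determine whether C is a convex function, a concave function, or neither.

concave

C is quadratic, so its Hessian is the constant matrix H = [[-8, -4, 0], [-4, -8, 2], [0, 2, -6]].
Leading principal minors: -8, 48, -256.
Signs alternate −, +, − ⇒ H ≺ 0 ⇒ concave.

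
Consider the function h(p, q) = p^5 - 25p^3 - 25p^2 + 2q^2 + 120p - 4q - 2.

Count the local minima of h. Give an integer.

h separates as a function of p plus a function of q, so ∇h=0 decouples.
∂h/∂p = 5(p - 4)(p - 1)(p + 2)(p + 3) = 0 at p ∈ {-3, -2, 1, 4}; ∂h/∂q = 4(q - 1) = 0 at q ∈ {1}.
The Hessian is diagonal: diag(h_pp, h_qq). Second derivatives: h_pp(-3)=-140, h_pp(-2)=90, h_pp(1)=-180, h_pp(4)=630; h_qq(1)=4.
Local minima occur where both diagonal entries positive: (-2, 1), (4, 1). Count: 2.

2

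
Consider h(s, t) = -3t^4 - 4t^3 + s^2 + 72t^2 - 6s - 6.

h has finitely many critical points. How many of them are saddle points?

h separates as a function of s plus a function of t, so ∇h=0 decouples.
∂h/∂s = 2(s - 3) = 0 at s ∈ {3}; ∂h/∂t = -12t(t - 3)(t + 4) = 0 at t ∈ {-4, 0, 3}.
The Hessian is diagonal: diag(h_ss, h_tt). Second derivatives: h_ss(3)=2; h_tt(-4)=-336, h_tt(0)=144, h_tt(3)=-252.
Saddle points occur where the two diagonal entries have opposite signs: (3, -4), (3, 3). Count: 2.

2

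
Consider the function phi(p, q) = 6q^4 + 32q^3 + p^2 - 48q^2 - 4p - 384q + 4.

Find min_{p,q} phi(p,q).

phi(p,q) separates as A(p) + B(q) + 4, so its minimum is min A + min B + 4.
A'(p) = 2p - 4 vanishes at p ∈ {2}; B'(q) = 24(q - 2)(q + 2)(q + 4) vanishes at q ∈ {-4, -2, 2}.
Local minima of A (where A''>0): A(2)=-4. Local minima of B: B(-4)=256, B(2)=-608.
So the global minimum of phi is A(2) + B(2) + 4 = -4 − 608 + 4 = -608, attained at (2, 2).

-608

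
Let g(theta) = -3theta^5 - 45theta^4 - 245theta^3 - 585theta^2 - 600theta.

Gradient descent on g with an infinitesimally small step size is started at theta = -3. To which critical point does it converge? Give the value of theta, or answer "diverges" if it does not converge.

-2

g'(theta) = -15(theta + 1)(theta + 2)(theta + 4)(theta + 5), so g'(-3) = -60.
Gradient descent moves in the -g' direction, i.e. theta is increasing.
The nearest critical point in that direction is theta = -2, where g'' = 90 > 0 (a local minimum). The iterate converges there.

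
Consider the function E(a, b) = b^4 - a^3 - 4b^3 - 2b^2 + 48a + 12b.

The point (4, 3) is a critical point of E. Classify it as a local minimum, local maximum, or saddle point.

The mixed partial ∂²E/∂a∂b is 0, so the Hessian at any point is diag(E_aa, E_bb) = diag(-6a, 4(3b^2 - 6b - 1)).
At (4, 3): H = diag(-24, 32).
The eigenvalues have opposite signs, so H is indefinite: a saddle point.

saddle point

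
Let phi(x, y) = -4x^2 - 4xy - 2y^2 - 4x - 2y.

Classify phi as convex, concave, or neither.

phi is quadratic, so its Hessian is the constant matrix H = [[-8, -4], [-4, -4]].
det(H) = 16, tr(H) = -12.
det(H) > 0 and tr(H) < 0, so H is negative definite everywhere: concave.

concave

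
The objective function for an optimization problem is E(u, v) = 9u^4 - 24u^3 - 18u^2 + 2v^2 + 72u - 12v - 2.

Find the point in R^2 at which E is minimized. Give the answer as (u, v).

(-1, 3)

E(u,v) separates as P(u) + Q(v) − 2, so its minimum is min P + min Q − 2.
P'(u) = 36(u - 2)(u - 1)(u + 1) vanishes at u ∈ {-1, 1, 2}; Q'(v) = 4v - 12 vanishes at v ∈ {3}.
Local minima of P (where P''>0): P(-1)=-57, P(2)=24. Local minima of Q: Q(3)=-18.
So the global minimum of E is P(-1) + Q(3) − 2 = -57 − 18 − 2 = -77, attained at (-1, 3).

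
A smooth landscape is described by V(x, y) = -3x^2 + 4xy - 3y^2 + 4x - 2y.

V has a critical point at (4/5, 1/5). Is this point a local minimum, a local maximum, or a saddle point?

The Hessian of V is constant: H = [[-6, 4], [4, -6]].
det(H) = (-6)·(-6) − 4² = 20.
det(H) > 0 and tr(H) = -12 < 0, so H is negative definite and the point is a local maximum.

local maximum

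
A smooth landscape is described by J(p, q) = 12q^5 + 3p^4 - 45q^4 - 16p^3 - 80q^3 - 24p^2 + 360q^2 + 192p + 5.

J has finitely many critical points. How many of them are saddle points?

J separates as a function of p plus a function of q, so ∇J=0 decouples.
∂J/∂p = 12(p - 4)(p - 2)(p + 2) = 0 at p ∈ {-2, 2, 4}; ∂J/∂q = 60q(q - 3)(q - 2)(q + 2) = 0 at q ∈ {-2, 0, 2, 3}.
The Hessian is diagonal: diag(J_pp, J_qq). Second derivatives: J_pp(-2)=288, J_pp(2)=-96, J_pp(4)=144; J_qq(-2)=-2400, J_qq(0)=720, J_qq(2)=-480, J_qq(3)=900.
Saddle points occur where the two diagonal entries have opposite signs: (-2, -2), (-2, 2), (2, 0), (2, 3), (4, -2), (4, 2). Count: 6.

6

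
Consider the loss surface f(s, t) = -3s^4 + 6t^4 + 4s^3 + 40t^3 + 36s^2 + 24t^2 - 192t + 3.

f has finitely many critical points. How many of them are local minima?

2

f separates as a function of s plus a function of t, so ∇f=0 decouples.
∂f/∂s = -12s(s - 3)(s + 2) = 0 at s ∈ {-2, 0, 3}; ∂f/∂t = 24(t - 1)(t + 2)(t + 4) = 0 at t ∈ {-4, -2, 1}.
The Hessian is diagonal: diag(f_ss, f_tt). Second derivatives: f_ss(-2)=-120, f_ss(0)=72, f_ss(3)=-180; f_tt(-4)=240, f_tt(-2)=-144, f_tt(1)=360.
Local minima occur where both diagonal entries positive: (0, -4), (0, 1). Count: 2.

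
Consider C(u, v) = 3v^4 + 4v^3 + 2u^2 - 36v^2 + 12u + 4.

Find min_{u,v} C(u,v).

C(u,v) separates as P(u) + Q(v) + 4, so its minimum is min P + min Q + 4.
P'(u) = 4u + 12 vanishes at u ∈ {-3}; Q'(v) = 12v(v - 2)(v + 3) vanishes at v ∈ {-3, 0, 2}.
Local minima of P (where P''>0): P(-3)=-18. Local minima of Q: Q(-3)=-189, Q(2)=-64.
So the global minimum of C is P(-3) + Q(-3) + 4 = -18 − 189 + 4 = -203, attained at (-3, -3).

-203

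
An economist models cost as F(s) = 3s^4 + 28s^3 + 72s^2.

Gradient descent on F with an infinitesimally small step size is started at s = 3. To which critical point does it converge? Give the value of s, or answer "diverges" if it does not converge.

0

F'(s) = 12s(s + 3)(s + 4), so F'(3) = 1512.
Gradient descent moves in the -F' direction, i.e. s is decreasing.
The nearest critical point in that direction is s = 0, where F'' = 144 > 0 (a local minimum). The iterate converges there.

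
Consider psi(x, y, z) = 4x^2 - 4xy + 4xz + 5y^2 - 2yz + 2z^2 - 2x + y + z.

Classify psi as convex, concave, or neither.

psi is quadratic, so its Hessian is the constant matrix H = [[8, -4, 4], [-4, 10, -2], [4, -2, 4]].
Leading principal minors: 8, 64, 128.
All positive ⇒ H ≻ 0 ⇒ convex.

convex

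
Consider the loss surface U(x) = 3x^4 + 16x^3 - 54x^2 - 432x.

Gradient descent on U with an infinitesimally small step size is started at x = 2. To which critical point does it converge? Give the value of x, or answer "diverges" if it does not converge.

U'(x) = 12(x - 3)(x + 3)(x + 4), so U'(2) = -360.
Gradient descent moves in the -U' direction, i.e. x is increasing.
The nearest critical point in that direction is x = 3, where U'' = 504 > 0 (a local minimum). The iterate converges there.

3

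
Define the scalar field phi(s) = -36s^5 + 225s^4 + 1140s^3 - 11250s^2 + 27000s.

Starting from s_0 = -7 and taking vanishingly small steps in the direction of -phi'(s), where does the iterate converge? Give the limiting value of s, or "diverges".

phi'(s) = -180(s - 5)(s - 3)(s - 2)(s + 5), so phi'(-7) = -388800.
Gradient descent moves in the -phi' direction, i.e. s is increasing.
The nearest critical point in that direction is s = -5, where phi'' = 100800 > 0 (a local minimum). The iterate converges there.

-5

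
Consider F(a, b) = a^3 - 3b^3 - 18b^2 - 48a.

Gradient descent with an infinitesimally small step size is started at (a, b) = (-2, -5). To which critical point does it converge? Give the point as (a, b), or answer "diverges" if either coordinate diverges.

F is separable, so gradient descent decouples: a follows -∂F/∂a, b follows -∂F/∂b.
∂F/∂a = 3(a - 4)(a + 4); at a=-2 this is -36, so a increases.
∂F/∂b = -9b(b + 4); at b=-5 this is -45, so b increases.
a converges to its nearest critical value 4 (a local min of the a-part); b converges to -4. The iterate converges to (4, -4).

(4, -4)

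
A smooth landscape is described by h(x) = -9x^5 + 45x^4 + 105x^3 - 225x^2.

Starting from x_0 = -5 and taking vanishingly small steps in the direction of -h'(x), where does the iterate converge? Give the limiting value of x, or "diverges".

-2

h'(x) = -45x(x - 5)(x - 1)(x + 2), so h'(-5) = -40500.
Gradient descent moves in the -h' direction, i.e. x is increasing.
The nearest critical point in that direction is x = -2, where h'' = 1890 > 0 (a local minimum). The iterate converges there.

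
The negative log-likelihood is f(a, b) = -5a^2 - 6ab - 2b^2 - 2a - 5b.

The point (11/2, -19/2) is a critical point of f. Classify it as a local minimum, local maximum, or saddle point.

local maximum

The Hessian of f is constant: H = [[-10, -6], [-6, -4]].
det(H) = (-10)·(-4) − (-6)² = 4.
det(H) > 0 and tr(H) = -14 < 0, so H is negative definite and the point is a local maximum.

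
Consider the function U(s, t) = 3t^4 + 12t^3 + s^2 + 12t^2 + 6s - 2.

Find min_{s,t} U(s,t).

-11

U(s,t) separates as P(s) + Q(t) − 2, so its minimum is min P + min Q − 2.
P'(s) = 2s + 6 vanishes at s ∈ {-3}; Q'(t) = 12t(t + 1)(t + 2) vanishes at t ∈ {-2, -1, 0}.
Local minima of P (where P''>0): P(-3)=-9. Local minima of Q: Q(-2)=0, Q(0)=0.
So the global minimum of U is P(-3) + Q(-2) − 2 = -9 + 0 − 2 = -11, attained at (-3, -2).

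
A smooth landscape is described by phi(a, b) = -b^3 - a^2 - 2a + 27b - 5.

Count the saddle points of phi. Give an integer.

phi separates as a function of a plus a function of b, so ∇phi=0 decouples.
∂phi/∂a = -2(a + 1) = 0 at a ∈ {-1}; ∂phi/∂b = -3(b - 3)(b + 3) = 0 at b ∈ {-3, 3}.
The Hessian is diagonal: diag(phi_aa, phi_bb). Second derivatives: phi_aa(-1)=-2; phi_bb(-3)=18, phi_bb(3)=-18.
Saddle points occur where the two diagonal entries have opposite signs: (-1, -3). Count: 1.

1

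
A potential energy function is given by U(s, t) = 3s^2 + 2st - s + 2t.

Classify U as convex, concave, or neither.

U is quadratic, so its Hessian is the constant matrix H = [[6, 2], [2, 0]].
det(H) = -4, tr(H) = 6.
det(H) < 0, so H is indefinite: neither convex nor concave.

neither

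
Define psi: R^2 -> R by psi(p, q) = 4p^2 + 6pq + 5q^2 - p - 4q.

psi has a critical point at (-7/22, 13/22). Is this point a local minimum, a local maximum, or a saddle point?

The Hessian of psi is constant: H = [[8, 6], [6, 10]].
det(H) = 8·10 − 6² = 44.
det(H) > 0 and tr(H) = 18 > 0, so H is positive definite and the point is a local minimum.

local minimum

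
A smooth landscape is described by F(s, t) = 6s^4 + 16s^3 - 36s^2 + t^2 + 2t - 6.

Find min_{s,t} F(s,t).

-277

F(s,t) separates as P(s) + Q(t) − 6, so its minimum is min P + min Q − 6.
P'(s) = 24s(s - 1)(s + 3) vanishes at s ∈ {-3, 0, 1}; Q'(t) = 2(t + 1) vanishes at t ∈ {-1}.
Local minima of P (where P''>0): P(-3)=-270, P(1)=-14. Local minima of Q: Q(-1)=-1.
So the global minimum of F is P(-3) + Q(-1) − 6 = -270 − 1 − 6 = -277, attained at (-3, -1).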